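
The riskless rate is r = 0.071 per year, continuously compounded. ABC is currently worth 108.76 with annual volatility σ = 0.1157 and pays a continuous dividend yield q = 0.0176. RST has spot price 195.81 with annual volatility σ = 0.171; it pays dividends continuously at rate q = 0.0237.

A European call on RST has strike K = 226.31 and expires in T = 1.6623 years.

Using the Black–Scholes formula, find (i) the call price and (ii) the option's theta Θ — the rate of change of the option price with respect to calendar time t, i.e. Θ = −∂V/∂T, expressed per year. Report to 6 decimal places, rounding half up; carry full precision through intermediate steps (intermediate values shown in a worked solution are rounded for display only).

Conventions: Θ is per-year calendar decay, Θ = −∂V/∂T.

σ√T = 0.171·√1.6623 = 0.220471
d₁ = (ln(S/K) + (r−q+σ²/2)T) / (σ√T) = (ln(195.81/226.31) + (0.071−0.0237+0.171²/2)·1.6623) / 0.220471 = (-0.144761 + 0.102930) / 0.220471 = -0.189733
d₂ = d₁ − σ√T = -0.189733 − 0.220471 = -0.410203
e^{−rT} = 0.888675
e^{−qT} = 0.961369
N(d₁) = 0.424759,  N(d₂) = 0.340828
Call price V = S·e^{−qT}·N(d₁) − K·e^{−rT}·N(d₂) = 79.959133 − 68.546083 = 11.413051
φ(d₁) = (1/√(2π))·e^{−d₁²/2} = 0.391826
Θ = −S·e^{−qT}·φ(d₁)·σ/(2√T) + q·S·e^{−qT}·N(d₁) − r·K·e^{−rT}·N(d₂) = −4.891361 + 1.895031 − 4.866772 = -7.863101

price = 11.413051
Θ = -7.863101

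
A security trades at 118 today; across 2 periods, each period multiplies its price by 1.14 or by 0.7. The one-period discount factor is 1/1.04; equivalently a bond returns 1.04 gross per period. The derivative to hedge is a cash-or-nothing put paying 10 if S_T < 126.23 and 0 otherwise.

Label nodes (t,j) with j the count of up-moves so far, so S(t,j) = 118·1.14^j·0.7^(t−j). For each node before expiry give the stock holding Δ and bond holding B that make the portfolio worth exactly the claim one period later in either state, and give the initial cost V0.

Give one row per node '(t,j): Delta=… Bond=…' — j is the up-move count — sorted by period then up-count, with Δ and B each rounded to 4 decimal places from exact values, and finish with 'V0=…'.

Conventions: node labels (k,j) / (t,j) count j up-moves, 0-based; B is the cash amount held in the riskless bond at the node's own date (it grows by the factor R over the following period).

(0,0): Delta=-0.1431 Bond=20.6115
(1,0): Delta=0.0000 Bond=9.6154
(1,1): Delta=-0.1690 Bond=24.9126
V0=3.7250

No-arbitrage ⇒ martingale measure with p* = (R−d)/(u−d) = 0.7727.
Terminal payoffs: V(2,0)=10.0000, V(2,1)=10.0000, V(2,2)=0.0000
(1,0): S=82.6000. Δ = (V_up−V_dn)/(S_up−S_dn) = (10.0000−10.0000)/(94.1640−57.8200) = 0.0000. V = [p*·10.0000 + (1−p*)·10.0000]/1.04 = 9.6154. B = V − Δ·S = 9.6154.
(1,1): S=134.5200. Δ = (V_up−V_dn)/(S_up−S_dn) = (0.0000−10.0000)/(153.3528−94.1640) = -0.1690. V = [p*·0.0000 + (1−p*)·10.0000]/1.04 = 2.1853. B = V − Δ·S = 24.9126.
(0,0): S=118.0000. Δ = (V_up−V_dn)/(S_up−S_dn) = (2.1853−9.6154)/(134.5200−82.6000) = -0.1431. V = [p*·2.1853 + (1−p*)·9.6154]/1.04 = 3.7250. B = V − Δ·S = 20.6115.
As a check, the time-0 holding Δ(0,0)·S0 + B(0,0) comes to 3.7250 — exactly V0.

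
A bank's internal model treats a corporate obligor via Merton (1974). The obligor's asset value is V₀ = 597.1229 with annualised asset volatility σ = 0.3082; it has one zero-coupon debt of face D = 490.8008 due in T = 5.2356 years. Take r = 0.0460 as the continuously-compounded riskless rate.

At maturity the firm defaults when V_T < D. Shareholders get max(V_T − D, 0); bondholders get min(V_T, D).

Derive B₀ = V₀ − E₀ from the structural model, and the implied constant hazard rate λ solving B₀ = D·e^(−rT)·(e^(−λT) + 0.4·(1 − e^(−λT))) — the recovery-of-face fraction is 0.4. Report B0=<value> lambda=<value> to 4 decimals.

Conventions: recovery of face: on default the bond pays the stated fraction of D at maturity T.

B0=332.2921 lambda=0.0502

Apply the equity-as-call identities (strike 490.8008, horizon 5.2356 years):
d₁ = [ln(V₀/D) + (r + σ²/2)T] / (σ√T)
   = [ln(597.1229/490.8008) + (0.0460 + 0.5·0.3082²)·5.2356] / (0.3082·√5.2356)
   = [0.196085 + 0.489495] / 0.705206 = 0.972170
d₂ = d₁ − σ√T = 0.972170 − 0.705206 = 0.266964
N(d₁) = 0.834517,  N(d₂) = 0.605252,  e^(−rT) = 0.785969
E₀ = V₀·N(d₁) − D·e^(−rT)·N(d₂)
   = 597.1229·0.834517 − 490.8008·0.785969·0.605252 = 264.830767
B₀ = V₀ − E₀ = 597.1229 − 264.830767 = 332.292133
e^(−λT) = (B₀·e^(rT)/D − 0.4)/(1 − 0.4) = (332.2921·1.272314/490.8008 − 0.4)/0.6 = 0.76901431
λ = −ln(0.76901431)/5.2356 = 0.050165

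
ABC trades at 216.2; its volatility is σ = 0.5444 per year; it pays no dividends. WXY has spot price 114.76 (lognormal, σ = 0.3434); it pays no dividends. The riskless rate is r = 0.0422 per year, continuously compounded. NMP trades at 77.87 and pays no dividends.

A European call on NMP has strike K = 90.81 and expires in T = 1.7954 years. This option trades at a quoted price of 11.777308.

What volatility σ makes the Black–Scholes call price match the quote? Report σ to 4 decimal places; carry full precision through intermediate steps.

At σ = 0.3430 the Black–Scholes value reproduces the quote:
σ√T = 0.343·√1.7954 = 0.459594
d₁ = (ln(S/K) + (r+σ²/2)T) / (σ√T) = (ln(77.87/90.81) + (0.0422+0.343²/2)·1.7954) / 0.459594 = (-0.153729 + 0.181379) / 0.459594 = 0.060163
d₂ = d₁ − σ√T = 0.060163 − 0.459594 = -0.399431
e^{−rT} = 0.927033
N(d₁) = 0.523987,  N(d₂) = 0.344788
V = S·N(d₁) − K·e^{−rT}·N(d₂) = 40.802886 − 29.025578 = 11.777308 (matching the quote); vega is positive throughout, so no other σ reproduces this price

sigma = 0.3430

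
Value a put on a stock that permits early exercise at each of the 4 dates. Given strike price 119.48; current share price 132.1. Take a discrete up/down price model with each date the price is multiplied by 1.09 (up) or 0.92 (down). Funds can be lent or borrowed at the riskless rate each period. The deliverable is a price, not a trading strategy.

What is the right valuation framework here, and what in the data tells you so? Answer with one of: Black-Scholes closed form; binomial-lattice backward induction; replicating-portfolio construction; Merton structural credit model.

Key observation: early exercise of the strike-119.48 put must be checked at each of the 4 dates (spot 132.1), which forces a node-by-node comparison of intrinsic and continuation value backward from expiry.

framework: binomial-lattice backward induction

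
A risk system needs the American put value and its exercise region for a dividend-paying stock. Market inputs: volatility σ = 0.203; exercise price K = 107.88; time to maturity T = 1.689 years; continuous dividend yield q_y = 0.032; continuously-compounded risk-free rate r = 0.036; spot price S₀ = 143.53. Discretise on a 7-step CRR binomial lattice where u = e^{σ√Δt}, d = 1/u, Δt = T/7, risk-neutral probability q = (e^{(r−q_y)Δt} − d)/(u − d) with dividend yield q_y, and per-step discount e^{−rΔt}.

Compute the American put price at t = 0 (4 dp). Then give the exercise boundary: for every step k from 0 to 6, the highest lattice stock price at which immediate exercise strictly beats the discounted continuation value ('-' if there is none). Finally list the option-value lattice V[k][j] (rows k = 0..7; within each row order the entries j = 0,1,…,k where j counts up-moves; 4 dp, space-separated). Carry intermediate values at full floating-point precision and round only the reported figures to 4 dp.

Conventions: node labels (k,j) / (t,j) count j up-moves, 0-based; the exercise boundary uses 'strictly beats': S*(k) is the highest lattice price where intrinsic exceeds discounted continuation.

Δt=0.24129  u=1.10486  d=0.90510  q=0.47993  discount=0.99135
step 7 (expiry): payoffs max(K−S,0) = 36.4629 20.7006 1.4595 0.0000 0.0000 0.0000 0.0000 0.0000
step 6: (k=6,j=0): S=78.9056, K−S=28.9744, hold=28.6483 ⇒ V=28.9744 exercise | (k=6,j=1): S=96.3207, K−S=11.5593, hold=11.3672 ⇒ V=11.5593 exercise | (k=6,j=2): S=117.5794, K−S=0.0000, hold=0.7525 ⇒ V=0.7525 continue | (k=6,j=3): S=143.5300, K−S=0.0000, hold=0.0000 ⇒ V=0.0000 continue | (k=6,j=4): S=175.2081, K−S=0.0000, hold=0.0000 ⇒ V=0.0000 continue | (k=6,j=5): S=213.8779, K−S=0.0000, hold=0.0000 ⇒ V=0.0000 continue | (k=6,j=6): S=261.0824, K−S=0.0000, hold=0.0000 ⇒ V=0.0000 continue  boundary S*=96.3207
step 5: (k=5,j=0): S=87.1794, K−S=20.7006, hold=20.4382 ⇒ V=20.7006 exercise | (k=5,j=1): S=106.4205, K−S=1.4595, hold=6.3177 ⇒ V=6.3177 continue | (k=5,j=2): S=129.9083, K−S=0.0000, hold=0.3880 ⇒ V=0.3880 continue | (k=5,j=3): S=158.5800, K−S=0.0000, hold=0.0000 ⇒ V=0.0000 continue | (k=5,j=4): S=193.5798, K−S=0.0000, hold=0.0000 ⇒ V=0.0000 continue | (k=5,j=5): S=236.3044, K−S=0.0000, hold=0.0000 ⇒ V=0.0000 continue  boundary S*=87.1794
step 4: (k=4,j=0): S=96.3207, K−S=11.5593, hold=13.6786 ⇒ V=13.6786 continue | (k=4,j=1): S=117.5794, K−S=0.0000, hold=3.4419 ⇒ V=3.4419 continue | (k=4,j=2): S=143.5300, K−S=0.0000, hold=0.2000 ⇒ V=0.2000 continue | (k=4,j=3): S=175.2081, K−S=0.0000, hold=0.0000 ⇒ V=0.0000 continue | (k=4,j=4): S=213.8779, K−S=0.0000, hold=0.0000 ⇒ V=0.0000 continue  boundary S*=-
step 3: (k=3,j=0): S=106.4205, K−S=1.4595, hold=8.6899 ⇒ V=8.6899 continue | (k=3,j=1): S=129.9083, K−S=0.0000, hold=1.8697 ⇒ V=1.8697 continue | (k=3,j=2): S=158.5800, K−S=0.0000, hold=0.1031 ⇒ V=0.1031 continue | (k=3,j=3): S=193.5798, K−S=0.0000, hold=0.0000 ⇒ V=0.0000 continue  boundary S*=-
step 2: (k=2,j=0): S=117.5794, K−S=0.0000, hold=5.3699 ⇒ V=5.3699 continue | (k=2,j=1): S=143.5300, K−S=0.0000, hold=1.0130 ⇒ V=1.0130 continue | (k=2,j=2): S=175.2081, K−S=0.0000, hold=0.0532 ⇒ V=0.0532 continue  boundary S*=-
step 1: (k=1,j=0): S=129.9083, K−S=0.0000, hold=3.2506 ⇒ V=3.2506 continue | (k=1,j=1): S=158.5800, K−S=0.0000, hold=0.5476 ⇒ V=0.5476 continue  boundary S*=-
step 0: (k=0,j=0): S=143.5300, K−S=0.0000, hold=1.9364 ⇒ V=1.9364 continue  boundary S*=-

price = 1.9364
boundary = - - - - - 87.1794 96.3207
tree:
1.9364
3.2506 0.5476
5.3699 1.0130 0.0532
8.6899 1.8697 0.1031 0.0000
13.6786 3.4419 0.2000 0.0000 0.0000
20.7006 6.3177 0.3880 0.0000 0.0000 0.0000
28.9744 11.5593 0.7525 0.0000 0.0000 0.0000 0.0000
36.4629 20.7006 1.4595 0.0000 0.0000 0.0000 0.0000 0.0000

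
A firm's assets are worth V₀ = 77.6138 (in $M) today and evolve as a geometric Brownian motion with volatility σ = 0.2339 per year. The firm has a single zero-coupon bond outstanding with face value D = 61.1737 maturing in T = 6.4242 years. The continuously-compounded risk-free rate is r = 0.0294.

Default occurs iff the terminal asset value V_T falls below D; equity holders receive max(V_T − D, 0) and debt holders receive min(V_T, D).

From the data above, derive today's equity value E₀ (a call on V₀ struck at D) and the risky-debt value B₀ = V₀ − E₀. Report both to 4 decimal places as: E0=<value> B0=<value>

With assets at 77.6138 and a single debt payment of 61.1737 at 6.4242 years:
d₁ = [ln(V₀/D) + (r + σ²/2)T] / (σ√T)
   = [ln(77.6138/61.1737) + (0.0294 + 0.5·0.2339²)·6.4242] / (0.2339·√6.4242)
   = [0.238028 + 0.364603] / 0.592843 = 1.016510
d₂ = d₁ − σ√T = 1.016510 − 0.592843 = 0.423667
N(d₁) = 0.845307,  N(d₂) = 0.664096,  e^(−rT) = 0.827893
E₀ = V₀·N(d₁) − D·e^(−rT)·N(d₂)
   = 77.6138·0.845307 − 61.1737·0.827893·0.664096 = 31.974162
B₀ = V₀ − E₀ = 77.6138 − 31.974162 = 45.639638

E0=31.9742 B0=45.6396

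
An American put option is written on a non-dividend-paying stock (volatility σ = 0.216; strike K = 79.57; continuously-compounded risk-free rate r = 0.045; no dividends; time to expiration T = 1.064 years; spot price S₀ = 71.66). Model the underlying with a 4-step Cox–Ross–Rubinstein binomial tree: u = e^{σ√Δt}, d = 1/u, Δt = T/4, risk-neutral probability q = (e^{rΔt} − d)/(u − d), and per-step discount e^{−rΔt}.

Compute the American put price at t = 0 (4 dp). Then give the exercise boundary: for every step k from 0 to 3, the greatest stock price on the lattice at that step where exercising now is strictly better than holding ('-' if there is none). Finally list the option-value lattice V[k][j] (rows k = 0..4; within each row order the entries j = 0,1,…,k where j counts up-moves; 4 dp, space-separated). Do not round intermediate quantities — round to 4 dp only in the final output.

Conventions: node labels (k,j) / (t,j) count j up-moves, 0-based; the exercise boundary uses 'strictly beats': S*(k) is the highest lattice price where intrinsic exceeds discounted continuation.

price = 9.9413
boundary = - 64.1055 57.3474 64.1055
tree:
9.9413
15.4645 5.1939
22.2226 9.1667 1.7343
28.2682 15.4645 3.7038 0.0000
33.6765 22.2226 7.9100 0.0000 0.0000

Δt=0.26600  u=1.11784  d=0.89458  q=0.52611  discount=0.98810
step 4 (expiry): payoffs max(K−S,0) = 33.6765 22.2226 7.9100 0.0000 0.0000
step 3: (k=3,j=0): S=51.3018, K−S=28.2682, hold=27.3214 ⇒ V=28.2682 exercise | (k=3,j=1): S=64.1055, K−S=15.4645, hold=14.5177 ⇒ V=15.4645 exercise | (k=3,j=2): S=80.1047, K−S=0.0000, hold=3.7038 ⇒ V=3.7038 continue | (k=3,j=3): S=100.0970, K−S=0.0000, hold=0.0000 ⇒ V=0.0000 continue  boundary S*=64.1055
step 2: (k=2,j=0): S=57.3474, K−S=22.2226, hold=21.2758 ⇒ V=22.2226 exercise | (k=2,j=1): S=71.6600, K−S=7.9100, hold=9.1667 ⇒ V=9.1667 continue | (k=2,j=2): S=89.5447, K−S=0.0000, hold=1.7343 ⇒ V=1.7343 continue  boundary S*=57.3474
step 1: (k=1,j=0): S=64.1055, K−S=15.4645, hold=15.1710 ⇒ V=15.4645 exercise | (k=1,j=1): S=80.1047, K−S=0.0000, hold=5.1939 ⇒ V=5.1939 continue  boundary S*=64.1055
step 0: (k=0,j=0): S=71.6600, K−S=7.9100, hold=9.9413 ⇒ V=9.9413 continue  boundary S*=-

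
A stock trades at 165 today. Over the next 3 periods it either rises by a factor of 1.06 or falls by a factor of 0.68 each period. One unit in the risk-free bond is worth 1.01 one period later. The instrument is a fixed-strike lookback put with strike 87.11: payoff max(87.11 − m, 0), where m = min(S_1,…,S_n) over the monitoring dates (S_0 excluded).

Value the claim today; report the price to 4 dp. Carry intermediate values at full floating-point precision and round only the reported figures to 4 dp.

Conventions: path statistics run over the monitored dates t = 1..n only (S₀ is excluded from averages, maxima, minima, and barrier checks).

price = 0.4177

Under the martingale measure an up-move has probability p* = 0.8684; value the claim as the probability-weighted average of per-path payoffs, discounted 3 periods at R = 1.01.
Enumerate all 2^3 = 8 price paths (U = up ×1.06, D = down ×0.68); each path with k up-moves has probability p*^k·(1−p*)^(3−k).
DDD: m=51.8813, payoff=35.2287, prob=0.002278
UDD: m=80.8738, payoff=6.2362, prob=0.015035
DUD: m=80.8738, payoff=6.2362, prob=0.015035
UUD: m=126.0679, payoff=0.0000, prob=0.099231
DDU: m=76.2960, payoff=10.8140, prob=0.015035
UDU: m=118.9320, payoff=0.0000, prob=0.099231
DUU: m=112.2000, payoff=0.0000, prob=0.099231
UUU: m=174.9000, payoff=0.0000, prob=0.654924
Price = Σ prob·payoff / R^3 = 0.430364 / 1.030301 = 0.4177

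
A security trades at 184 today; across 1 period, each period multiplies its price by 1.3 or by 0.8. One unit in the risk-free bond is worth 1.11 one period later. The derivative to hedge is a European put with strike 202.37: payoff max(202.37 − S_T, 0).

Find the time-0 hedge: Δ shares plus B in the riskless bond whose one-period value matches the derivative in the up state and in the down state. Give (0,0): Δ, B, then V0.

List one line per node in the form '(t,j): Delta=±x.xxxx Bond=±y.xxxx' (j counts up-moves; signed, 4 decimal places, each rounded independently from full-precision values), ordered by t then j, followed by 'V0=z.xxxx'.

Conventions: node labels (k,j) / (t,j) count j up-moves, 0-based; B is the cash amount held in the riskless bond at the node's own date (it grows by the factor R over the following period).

Under the risk-neutral measure, an up-move has probability p* = (R−d)/(u−d) = 0.6200 and values discount at R = 1.11.
At maturity the claim pays: V(1,0)=55.1700, V(1,1)=0.0000
Node (0,0) S=184.0000: V=(p*·0.0000+(1−p*)·55.1700)/1.11=18.8870; Δ=(0.0000−55.1700)/(239.2000−147.2000)=-0.5997; B=V−Δ·S=129.2270
As a check, the time-0 holding Δ(0,0)·S0 + B(0,0) comes to 18.8870 — exactly V0.

(0,0): Delta=-0.5997 Bond=129.2270
V0=18.8870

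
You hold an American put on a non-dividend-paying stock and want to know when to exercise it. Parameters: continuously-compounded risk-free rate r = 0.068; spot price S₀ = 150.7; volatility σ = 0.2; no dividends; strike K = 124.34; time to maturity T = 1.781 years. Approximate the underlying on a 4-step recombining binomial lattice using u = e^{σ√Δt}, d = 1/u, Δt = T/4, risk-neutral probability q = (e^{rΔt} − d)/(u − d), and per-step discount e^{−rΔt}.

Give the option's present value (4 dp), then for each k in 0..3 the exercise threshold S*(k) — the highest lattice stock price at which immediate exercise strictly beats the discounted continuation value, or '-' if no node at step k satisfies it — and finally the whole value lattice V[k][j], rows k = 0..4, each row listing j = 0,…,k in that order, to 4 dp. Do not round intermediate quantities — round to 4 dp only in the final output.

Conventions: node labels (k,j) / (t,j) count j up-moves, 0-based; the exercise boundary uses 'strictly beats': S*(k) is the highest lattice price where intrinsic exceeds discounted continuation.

params: Δt=0.44525 u=1.14277 d=0.87507 q=0.58152 e^(-rΔt)=0.97018
t_4 payoffs: 35.9751 8.9425 0.0000 0.0000 0.0000
t_3: node(3,0) S=100.9806 payoff=23.3594 vs cont=19.6511 → 23.3594 [stop]  node(3,1) S=131.8727 payoff=0.0000 vs cont=3.6307 → 3.6307 [wait]  node(3,2) S=172.2153 payoff=0.0000 vs cont=0.0000 → 0.0000 [wait]  node(3,3) S=224.8995 payoff=0.0000 vs cont=0.0000 → 0.0000 [wait]  ⇒ S*(3)=100.9806
t_2: node(2,0) S=115.3975 payoff=8.9425 vs cont=11.5323 → 11.5323 [wait]  node(2,1) S=150.7000 payoff=0.0000 vs cont=1.4741 → 1.4741 [wait]  node(2,2) S=196.8022 payoff=0.0000 vs cont=0.0000 → 0.0000 [wait]  ⇒ S*(2)=-
t_1: node(1,0) S=131.8727 payoff=0.0000 vs cont=5.5138 → 5.5138 [wait]  node(1,1) S=172.2153 payoff=0.0000 vs cont=0.5985 → 0.5985 [wait]  ⇒ S*(1)=-
t_0: node(0,0) S=150.7000 payoff=0.0000 vs cont=2.5763 → 2.5763 [wait]  ⇒ S*(0)=-

price = 2.5763
boundary = - - - 100.9806
tree:
2.5763
5.5138 0.5985
11.5323 1.4741 0.0000
23.3594 3.6307 0.0000 0.0000
35.9751 8.9425 0.0000 0.0000 0.0000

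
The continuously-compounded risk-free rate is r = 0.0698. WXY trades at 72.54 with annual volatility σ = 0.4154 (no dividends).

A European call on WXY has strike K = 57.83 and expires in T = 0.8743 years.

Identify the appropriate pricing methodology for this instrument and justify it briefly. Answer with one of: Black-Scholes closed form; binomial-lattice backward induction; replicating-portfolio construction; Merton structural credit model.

Key observation: the strike-57.83 call on WXY is European-exercise on a continuously-modelled lognormal underlying, so its value is a single closed-form evaluation.

framework: Black-Scholes closed form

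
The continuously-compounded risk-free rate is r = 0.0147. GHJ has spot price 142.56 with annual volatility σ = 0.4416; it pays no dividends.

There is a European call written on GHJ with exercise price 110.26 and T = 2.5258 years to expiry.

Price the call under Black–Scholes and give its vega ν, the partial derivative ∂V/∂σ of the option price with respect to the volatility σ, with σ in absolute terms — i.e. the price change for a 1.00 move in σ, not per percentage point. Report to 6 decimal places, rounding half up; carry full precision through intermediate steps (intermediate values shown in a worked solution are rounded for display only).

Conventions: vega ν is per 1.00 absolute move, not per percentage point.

price = 55.096226
ν = 67.204196

σ√T = 0.4416·√2.5258 = 0.701825
d₁ = (ln(S/K) + (r+σ²/2)T) / (σ√T) = (ln(142.56/110.26) + (0.0147+0.4416²/2)·2.5258) / 0.701825 = (0.256922 + 0.283408) / 0.701825 = 0.769893
d₂ = d₁ − σ√T = 0.769893 − 0.701825 = 0.068069
e^{−rT} = 0.963552
N(d₁) = 0.779318,  N(d₂) = 0.527134
Call price V = S·N(d₁) − K·e^{−rT}·N(d₂) = 111.099622 − 56.003397 = 55.096226
φ(d₁) = (1/√(2π))·e^{−d₁²/2} = 0.296619
ν = S·φ(d₁)·√T = 67.204196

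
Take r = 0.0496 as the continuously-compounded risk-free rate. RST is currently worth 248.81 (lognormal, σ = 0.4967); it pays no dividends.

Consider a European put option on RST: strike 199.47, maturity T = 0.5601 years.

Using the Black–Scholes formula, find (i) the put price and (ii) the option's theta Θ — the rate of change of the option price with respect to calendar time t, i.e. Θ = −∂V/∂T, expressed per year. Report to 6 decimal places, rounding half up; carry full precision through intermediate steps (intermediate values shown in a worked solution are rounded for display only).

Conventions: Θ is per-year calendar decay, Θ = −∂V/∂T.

price = 12.169836
Θ = -19.825502

σ√T = 0.4967·√0.5601 = 0.371729
d₁ = (ln(S/K) + (r+σ²/2)T) / (σ√T) = (ln(248.81/199.47) + (0.0496+0.4967²/2)·0.5601) / 0.371729 = (0.221026 + 0.096872) / 0.371729 = 0.855187
d₂ = d₁ − σ√T = 0.855187 − 0.371729 = 0.483457
e^{−rT} = 0.972601
N(−d₁) = 0.196224,  N(−d₂) = 0.314386
Put price V = K·e^{−rT}·N(−d₂) − S·N(−d₁) = 60.992307 − 48.822471 = 12.169836
φ(d₁) = (1/√(2π))·e^{−d₁²/2} = 0.276758
Θ = −S·φ(d₁)·σ/(2√T) + r·K·e^{−rT}·N(−d₂) = −22.850720 + 3.025218 = -19.825502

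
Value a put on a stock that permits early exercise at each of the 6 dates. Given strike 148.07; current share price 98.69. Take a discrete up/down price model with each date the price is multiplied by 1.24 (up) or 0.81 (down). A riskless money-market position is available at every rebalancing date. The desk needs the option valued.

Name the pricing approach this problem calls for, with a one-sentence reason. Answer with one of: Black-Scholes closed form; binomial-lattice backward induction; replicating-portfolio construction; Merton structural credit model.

framework: binomial-lattice backward induction

Key observation: the put (strike 148.07 on spot 98.69) is American-style on a 6-step discrete price model, so the early-exercise decision at every node requires stepwise backward valuation — a closed form cannot price the exercise right.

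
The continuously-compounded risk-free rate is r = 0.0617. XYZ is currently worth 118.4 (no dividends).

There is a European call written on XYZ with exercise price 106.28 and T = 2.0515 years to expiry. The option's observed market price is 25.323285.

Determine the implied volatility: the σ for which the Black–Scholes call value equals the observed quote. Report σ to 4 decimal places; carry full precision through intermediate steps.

At σ = 0.1134 the Black–Scholes value reproduces the quote:
σ√T = 0.1134·√2.0515 = 0.162423
d₁ = (ln(S/K) + (r+σ²/2)T) / (σ√T) = (ln(118.4/106.28) + (0.0617+0.1134²/2)·2.0515) / 0.162423 = (0.107992 + 0.139768) / 0.162423 = 1.525394
d₂ = d₁ − σ√T = 1.525394 − 0.162423 = 1.362971
e^{−rT} = 0.881106
N(d₁) = 0.936420,  N(d₂) = 0.913554
V = S·N(d₁) − K·e^{−rT}·N(d₂) = 110.872081 − 85.548796 = 25.323285 (matching the quote); vega is positive throughout, so no other σ reproduces this price

sigma = 0.1134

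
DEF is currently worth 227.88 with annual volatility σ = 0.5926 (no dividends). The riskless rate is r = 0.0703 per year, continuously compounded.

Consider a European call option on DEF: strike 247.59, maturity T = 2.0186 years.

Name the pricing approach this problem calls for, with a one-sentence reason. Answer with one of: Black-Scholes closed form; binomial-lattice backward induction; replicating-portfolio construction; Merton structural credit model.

framework: Black-Scholes closed form

Key observation: everything needed for the exact continuous-time valuation of the European call on DEF (strike 247.59) is given, and no feature rules the closed form out.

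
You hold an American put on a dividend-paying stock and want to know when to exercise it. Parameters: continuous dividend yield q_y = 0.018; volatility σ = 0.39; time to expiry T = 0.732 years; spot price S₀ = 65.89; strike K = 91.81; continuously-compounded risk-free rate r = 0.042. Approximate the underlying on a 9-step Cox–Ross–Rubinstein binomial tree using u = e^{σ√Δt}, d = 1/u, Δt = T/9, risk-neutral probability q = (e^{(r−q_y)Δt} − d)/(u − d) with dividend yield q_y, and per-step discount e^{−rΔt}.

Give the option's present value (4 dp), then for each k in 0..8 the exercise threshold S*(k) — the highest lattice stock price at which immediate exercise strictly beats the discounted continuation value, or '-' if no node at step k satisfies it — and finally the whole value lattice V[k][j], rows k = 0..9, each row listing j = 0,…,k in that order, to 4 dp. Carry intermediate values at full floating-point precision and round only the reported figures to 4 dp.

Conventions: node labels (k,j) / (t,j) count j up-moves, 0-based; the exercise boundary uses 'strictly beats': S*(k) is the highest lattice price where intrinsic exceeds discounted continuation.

Δt=0.08133, u=1.11765, d=0.89474, q=0.48099, disc=e^(-rΔt)=0.99659
k=9 terminal: V=max(K-S,0) → 67.5951 61.5624 54.0267 44.6138 32.8557 18.1683 0.0000 0.0000 0.0000 0.0000
k=8: j=0 S=27.0637 intr=64.7463 cont=64.4728 V=64.7463[EX]; j=1 S=33.8061 intr=58.0039 cont=57.7402 V=58.0039[EX]; j=2 S=42.2283 intr=49.5817 cont=49.3304 V=49.5817[EX]; j=3 S=52.7487 intr=39.0613 cont=38.8254 V=39.0613[EX]; j=4 S=65.8900 intr=25.9200 cont=25.7033 V=25.9200[EX]; j=5 S=82.3052 intr=9.5048 cont=9.3974 V=9.5048[EX]; j=6 S=102.8100 intr=0.0000 cont=0.0000 V=0.0000[hold]; j=7 S=128.4232 intr=0.0000 cont=0.0000 V=0.0000[hold]; j=8 S=160.4174 intr=0.0000 cont=0.0000 V=0.0000[hold]  S*(8)=82.3052
k=7: j=0 S=30.2476 intr=61.5624 cont=61.2935 V=61.5624[EX]; j=1 S=37.7833 intr=54.0267 cont=53.7689 V=54.0267[EX]; j=2 S=47.1962 intr=44.6138 cont=44.3697 V=44.6138[EX]; j=3 S=58.9543 intr=32.8557 cont=32.6289 V=32.8557[EX]; j=4 S=73.6417 intr=18.1683 cont=17.9630 V=18.1683[EX]; j=5 S=91.9881 intr=0.0000 cont=4.9163 V=4.9163[hold]; j=6 S=114.9052 intr=0.0000 cont=0.0000 V=0.0000[hold]; j=7 S=143.5316 intr=0.0000 cont=0.0000 V=0.0000[hold]  S*(7)=73.6417
k=6: j=0 S=33.8061 intr=58.0039 cont=57.7402 V=58.0039[EX]; j=1 S=42.2283 intr=49.5817 cont=49.3304 V=49.5817[EX]; j=2 S=52.7487 intr=39.0613 cont=38.8254 V=39.0613[EX]; j=3 S=65.8900 intr=25.9200 cont=25.7033 V=25.9200[EX]; j=4 S=82.3052 intr=9.5048 cont=11.7540 V=11.7540[hold]; j=5 S=102.8100 intr=0.0000 cont=2.5429 V=2.5429[hold]; j=6 S=128.4232 intr=0.0000 cont=0.0000 V=0.0000[hold]  S*(6)=65.8900
k=5: j=0 S=37.7833 intr=54.0267 cont=53.7689 V=54.0267[EX]; j=1 S=47.1962 intr=44.6138 cont=44.3697 V=44.6138[EX]; j=2 S=58.9543 intr=32.8557 cont=32.6289 V=32.8557[EX]; j=3 S=73.6417 intr=18.1683 cont=19.0412 V=19.0412[hold]; j=4 S=91.9881 intr=0.0000 cont=7.2986 V=7.2986[hold]; j=5 S=114.9052 intr=0.0000 cont=1.3153 V=1.3153[hold]  S*(5)=58.9543
k=4: j=0 S=42.2283 intr=49.5817 cont=49.3304 V=49.5817[EX]; j=1 S=52.7487 intr=39.0613 cont=38.8254 V=39.0613[EX]; j=2 S=65.8900 intr=25.9200 cont=26.1217 V=26.1217[hold]; j=3 S=82.3052 intr=9.5048 cont=13.3475 V=13.3475[hold]; j=4 S=102.8100 intr=0.0000 cont=4.4056 V=4.4056[hold]  S*(4)=52.7487
k=3: j=0 S=47.1962 intr=44.6138 cont=44.3697 V=44.6138[EX]; j=1 S=58.9543 intr=32.8557 cont=32.7255 V=32.8557[EX]; j=2 S=73.6417 intr=18.1683 cont=19.9093 V=19.9093[hold]; j=3 S=91.9881 intr=0.0000 cont=9.0157 V=9.0157[hold]  S*(3)=58.9543
k=2: j=0 S=52.7487 intr=39.0613 cont=38.8254 V=39.0613[EX]; j=1 S=65.8900 intr=25.9200 cont=26.5378 V=26.5378[hold]; j=2 S=82.3052 intr=9.5048 cont=14.6196 V=14.6196[hold]  S*(2)=52.7487
k=1: j=0 S=58.9543 intr=32.8557 cont=32.9250 V=32.9250[hold]; j=1 S=73.6417 intr=18.1683 cont=20.7343 V=20.7343[hold]  S*(1)=-
k=0: j=0 S=65.8900 intr=25.9200 cont=26.9692 V=26.9692[hold]  S*(0)=-

price = 26.9692
boundary = - - 52.7487 58.9543 52.7487 58.9543 65.8900 73.6417 82.3052
tree:
26.9692
32.9250 20.7343
39.0613 26.5378 14.6196
44.6138 32.8557 19.9093 9.0157
49.5817 39.0613 26.1217 13.3475 4.4056
54.0267 44.6138 32.8557 19.0412 7.2986 1.3153
58.0039 49.5817 39.0613 25.9200 11.7540 2.5429 0.0000
61.5624 54.0267 44.6138 32.8557 18.1683 4.9163 0.0000 0.0000
64.7463 58.0039 49.5817 39.0613 25.9200 9.5048 0.0000 0.0000 0.0000
67.5951 61.5624 54.0267 44.6138 32.8557 18.1683 0.0000 0.0000 0.0000 0.0000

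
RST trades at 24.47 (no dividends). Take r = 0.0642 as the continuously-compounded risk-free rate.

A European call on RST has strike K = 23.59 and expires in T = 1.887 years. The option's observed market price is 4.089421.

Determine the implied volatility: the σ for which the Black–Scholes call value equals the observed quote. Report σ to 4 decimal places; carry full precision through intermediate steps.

At σ = 0.1417 the Black–Scholes value reproduces the quote:
σ√T = 0.1417·√1.887 = 0.194651
d₁ = (ln(S/K) + (r+σ²/2)T) / (σ√T) = (ln(24.47/23.59) + (0.0642+0.1417²/2)·1.887) / 0.194651 = (0.036625 + 0.140090) / 0.194651 = 0.907856
d₂ = d₁ − σ√T = 0.907856 − 0.194651 = 0.713206
e^{−rT} = 0.885905
N(d₁) = 0.818023,  N(d₂) = 0.762141
V = S·N(d₁) − K·e^{−rT}·N(d₂) = 20.017022 − 15.927601 = 4.089421 (equal to the quote); since ∂V/∂σ > 0 for all σ, the implied volatility is unique

sigma = 0.1417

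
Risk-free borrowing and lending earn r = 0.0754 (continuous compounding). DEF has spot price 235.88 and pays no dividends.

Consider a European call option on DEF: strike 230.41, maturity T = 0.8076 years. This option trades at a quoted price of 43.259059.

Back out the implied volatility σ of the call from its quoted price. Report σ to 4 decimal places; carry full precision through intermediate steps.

At σ = 0.4072 the Black–Scholes value reproduces the quote:
σ√T = 0.4072·√0.8076 = 0.365937
d₁ = (ln(S/K) + (r+σ²/2)T) / (σ√T) = (ln(235.88/230.41) + (0.0754+0.4072²/2)·0.8076) / 0.365937 = (0.023463 + 0.127848) / 0.365937 = 0.413489
d₂ = d₁ − σ√T = 0.413489 − 0.365937 = 0.047552
e^{−rT} = 0.940924
N(d₁) = 0.660376,  N(d₂) = 0.518963
V = S·N(d₁) − K·e^{−rT}·N(d₂) = 155.769433 − 112.510374 = 43.259059 (the observed quote) — the price is monotone increasing in volatility, hence this σ is the only solution

sigma = 0.4072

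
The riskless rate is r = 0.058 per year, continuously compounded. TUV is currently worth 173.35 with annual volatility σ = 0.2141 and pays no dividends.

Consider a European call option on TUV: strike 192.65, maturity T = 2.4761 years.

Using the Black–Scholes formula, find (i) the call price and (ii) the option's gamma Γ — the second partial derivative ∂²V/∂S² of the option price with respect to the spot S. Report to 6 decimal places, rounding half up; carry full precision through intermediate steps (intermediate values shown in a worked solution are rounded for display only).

σ√T = 0.2141·√2.4761 = 0.336900
d₁ = (ln(S/K) + (r+σ²/2)T) / (σ√T) = (ln(173.35/192.65) + (0.058+0.2141²/2)·2.4761) / 0.336900 = (-0.105562 + 0.200365) / 0.336900 = 0.281396
d₂ = d₁ − σ√T = 0.281396 − 0.336900 = -0.055504
e^{−rT} = 0.866222
N(d₁) = 0.610797,  N(d₂) = 0.477868
Call price V = S·N(d₁) − K·e^{−rT}·N(d₂) = 105.881577 − 79.745586 = 26.135991
φ(d₁) = (1/√(2π))·e^{−d₁²/2} = 0.383456
Γ = φ(d₁) / (S·σ·√T) = 0.006566

price = 26.135991
Γ = 0.006566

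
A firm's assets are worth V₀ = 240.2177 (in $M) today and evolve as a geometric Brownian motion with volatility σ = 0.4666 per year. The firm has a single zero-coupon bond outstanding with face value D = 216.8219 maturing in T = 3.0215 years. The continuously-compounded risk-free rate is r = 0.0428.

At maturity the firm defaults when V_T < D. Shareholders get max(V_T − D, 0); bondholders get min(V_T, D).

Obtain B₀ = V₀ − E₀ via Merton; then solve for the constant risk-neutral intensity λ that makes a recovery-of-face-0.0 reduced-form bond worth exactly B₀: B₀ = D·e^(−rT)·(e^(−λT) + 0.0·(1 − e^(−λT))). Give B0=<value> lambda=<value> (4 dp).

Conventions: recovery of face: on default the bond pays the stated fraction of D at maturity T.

With assets at 240.2177 and a single debt payment of 216.8219 at 3.0215 years:
d₁ = [ln(V₀/D) + (r + σ²/2)T] / (σ√T)
   = [ln(240.2177/216.8219) + (0.0428 + 0.5·0.4666²)·3.0215] / (0.4666·√3.0215)
   = [0.102469 + 0.458234] / 0.811066 = 0.691317
d₂ = d₁ − σ√T = 0.691317 − 0.811066 = -0.119749
N(d₁) = 0.755317,  N(d₂) = 0.452341,  e^(−rT) = 0.878693
E₀ = V₀·N(d₁) − D·e^(−rT)·N(d₂)
   = 240.2177·0.755317 − 216.8219·0.878693·0.452341 = 95.260536
B₀ = V₀ − E₀ = 240.2177 − 95.260536 = 144.957164
e^(−λT) = (B₀·e^(rT)/D − 0)/(1 − 0) = (144.9572·1.138054/216.8219 − 0)/1 = 0.76085114
λ = −ln(0.76085114)/3.0215 = 0.090458

B0=144.9572 lambda=0.0905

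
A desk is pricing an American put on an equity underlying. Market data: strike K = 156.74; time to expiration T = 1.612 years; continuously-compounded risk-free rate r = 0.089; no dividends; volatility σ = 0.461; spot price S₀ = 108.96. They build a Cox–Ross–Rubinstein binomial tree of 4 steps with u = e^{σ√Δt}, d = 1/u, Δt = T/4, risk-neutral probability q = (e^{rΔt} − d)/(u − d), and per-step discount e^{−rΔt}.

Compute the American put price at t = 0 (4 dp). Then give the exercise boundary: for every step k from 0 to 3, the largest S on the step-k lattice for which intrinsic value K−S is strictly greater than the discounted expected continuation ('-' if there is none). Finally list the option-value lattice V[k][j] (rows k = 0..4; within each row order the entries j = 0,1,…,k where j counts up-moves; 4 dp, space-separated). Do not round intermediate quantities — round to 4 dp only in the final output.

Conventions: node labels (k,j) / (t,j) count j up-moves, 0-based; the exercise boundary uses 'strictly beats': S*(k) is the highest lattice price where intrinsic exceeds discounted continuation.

params: Δt=0.40300 u=1.33998 d=0.74628 q=0.48886 e^(-rΔt)=0.96477
t_4 payoffs: 122.9432 96.0564 47.7800 0.0000 0.0000
t_3: node(3,0) S=45.2870 payoff=111.4530 vs cont=105.9308 → 111.4530 [stop]  node(3,1) S=81.3148 payoff=75.4252 vs cont=69.9031 → 75.4252 [stop]  node(3,2) S=146.0040 payoff=10.7360 vs cont=23.5617 → 23.5617 [wait]  node(3,3) S=262.1563 payoff=0.0000 vs cont=0.0000 → 0.0000 [wait]  ⇒ S*(3)=81.3148
t_2: node(2,0) S=60.6836 payoff=96.0564 vs cont=90.5342 → 96.0564 [stop]  node(2,1) S=108.9600 payoff=47.7800 vs cont=48.3069 → 48.3069 [wait]  node(2,2) S=195.6422 payoff=0.0000 vs cont=11.6189 → 11.6189 [wait]  ⇒ S*(2)=60.6836
t_1: node(1,0) S=81.3148 payoff=75.4252 vs cont=70.1516 → 75.4252 [stop]  node(1,1) S=146.0040 payoff=10.7360 vs cont=29.3015 → 29.3015 [wait]  ⇒ S*(1)=81.3148
t_0: node(0,0) S=108.9600 payoff=47.7800 vs cont=51.0141 → 51.0141 [wait]  ⇒ S*(0)=-

price = 51.0141
boundary = - 81.3148 60.6836 81.3148
tree:
51.0141
75.4252 29.3015
96.0564 48.3069 11.6189
111.4530 75.4252 23.5617 0.0000
122.9432 96.0564 47.7800 0.0000 0.0000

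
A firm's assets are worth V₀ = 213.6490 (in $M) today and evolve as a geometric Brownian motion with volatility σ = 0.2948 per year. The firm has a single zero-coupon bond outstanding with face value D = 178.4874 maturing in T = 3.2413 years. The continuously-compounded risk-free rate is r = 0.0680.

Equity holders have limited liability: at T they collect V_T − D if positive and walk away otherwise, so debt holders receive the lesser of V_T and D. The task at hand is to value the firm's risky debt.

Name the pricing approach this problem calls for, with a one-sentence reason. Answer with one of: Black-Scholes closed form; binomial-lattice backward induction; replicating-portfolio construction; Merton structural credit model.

framework: Merton structural credit model

Key observation: the question is about default risk generated by asset-value dynamics against a debt face of 178.4874 — the structural framework prices exactly that.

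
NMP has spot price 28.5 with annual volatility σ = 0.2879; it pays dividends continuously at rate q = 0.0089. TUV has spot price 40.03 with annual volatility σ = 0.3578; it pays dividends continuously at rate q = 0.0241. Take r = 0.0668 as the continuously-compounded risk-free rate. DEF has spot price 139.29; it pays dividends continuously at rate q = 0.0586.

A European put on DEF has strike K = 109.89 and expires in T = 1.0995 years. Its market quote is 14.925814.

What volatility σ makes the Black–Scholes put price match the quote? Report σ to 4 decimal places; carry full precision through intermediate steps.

sigma = 0.5613

At σ = 0.5613 the Black–Scholes value reproduces the quote:
σ√T = 0.5613·√1.0995 = 0.588563
d₁ = (ln(S/K) + (r−q+σ²/2)T) / (σ√T) = (ln(139.29/109.89) + (0.0668−0.0586+0.5613²/2)·1.0995) / 0.588563 = (0.237078 + 0.182219) / 0.588563 = 0.712409
d₂ = d₁ − σ√T = 0.712409 − 0.588563 = 0.123846
e^{−rT} = 0.929186
e^{−qT} = 0.937601
N(−d₁) = 0.238106,  N(−d₂) = 0.450719
V = K·e^{−rT}·N(−d₂) − S·e^{−qT}·N(−d₁) = 46.022073 − 31.096260 = 14.925814 (the observed quote) — the price is monotone increasing in volatility, hence this σ is the only solution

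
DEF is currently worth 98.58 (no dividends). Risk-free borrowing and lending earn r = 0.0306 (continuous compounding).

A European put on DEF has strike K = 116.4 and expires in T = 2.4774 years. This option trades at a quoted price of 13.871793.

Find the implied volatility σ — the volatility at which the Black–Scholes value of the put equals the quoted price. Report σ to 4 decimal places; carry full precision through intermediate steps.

At σ = 0.1299 the Black–Scholes value reproduces the quote:
σ√T = 0.1299·√2.4774 = 0.204459
d₁ = (ln(S/K) + (r+σ²/2)T) / (σ√T) = (ln(98.58/116.4) + (0.0306+0.1299²/2)·2.4774) / 0.204459 = (-0.166164 + 0.096710) / 0.204459 = -0.339695
d₂ = d₁ − σ√T = -0.339695 − 0.204459 = -0.544154
e^{−rT} = 0.926994
N(−d₁) = 0.632957,  N(−d₂) = 0.706832
V = K·e^{−rT}·N(−d₂) − S·N(−d₁) = 76.268683 − 62.396890 = 13.871793 (matching the quote); vega is positive throughout, so no other σ reproduces this price

sigma = 0.1299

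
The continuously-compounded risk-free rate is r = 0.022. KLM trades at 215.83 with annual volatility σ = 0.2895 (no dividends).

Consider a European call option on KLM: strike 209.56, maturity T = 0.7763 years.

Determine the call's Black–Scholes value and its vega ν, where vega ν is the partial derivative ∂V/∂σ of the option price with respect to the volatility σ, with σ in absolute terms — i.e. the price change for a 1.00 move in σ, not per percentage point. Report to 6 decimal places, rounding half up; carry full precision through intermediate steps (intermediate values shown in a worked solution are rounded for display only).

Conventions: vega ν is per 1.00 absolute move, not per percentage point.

σ√T = 0.2895·√0.7763 = 0.255072
d₁ = (ln(S/K) + (r+σ²/2)T) / (σ√T) = (ln(215.83/209.56) + (0.022+0.2895²/2)·0.7763) / 0.255072 = (0.029481 + 0.049610) / 0.255072 = 0.310071
d₂ = d₁ − σ√T = 0.310071 − 0.255072 = 0.054999
e^{−rT} = 0.983066
N(d₁) = 0.621746,  N(d₂) = 0.521930
Call price V = S·N(d₁) − K·e^{−rT}·N(d₂) = 134.191545 − 107.523571 = 26.667974
φ(d₁) = (1/√(2π))·e^{−d₁²/2} = 0.380218
ν = S·φ(d₁)·√T = 72.303492

price = 26.667974
ν = 72.303492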